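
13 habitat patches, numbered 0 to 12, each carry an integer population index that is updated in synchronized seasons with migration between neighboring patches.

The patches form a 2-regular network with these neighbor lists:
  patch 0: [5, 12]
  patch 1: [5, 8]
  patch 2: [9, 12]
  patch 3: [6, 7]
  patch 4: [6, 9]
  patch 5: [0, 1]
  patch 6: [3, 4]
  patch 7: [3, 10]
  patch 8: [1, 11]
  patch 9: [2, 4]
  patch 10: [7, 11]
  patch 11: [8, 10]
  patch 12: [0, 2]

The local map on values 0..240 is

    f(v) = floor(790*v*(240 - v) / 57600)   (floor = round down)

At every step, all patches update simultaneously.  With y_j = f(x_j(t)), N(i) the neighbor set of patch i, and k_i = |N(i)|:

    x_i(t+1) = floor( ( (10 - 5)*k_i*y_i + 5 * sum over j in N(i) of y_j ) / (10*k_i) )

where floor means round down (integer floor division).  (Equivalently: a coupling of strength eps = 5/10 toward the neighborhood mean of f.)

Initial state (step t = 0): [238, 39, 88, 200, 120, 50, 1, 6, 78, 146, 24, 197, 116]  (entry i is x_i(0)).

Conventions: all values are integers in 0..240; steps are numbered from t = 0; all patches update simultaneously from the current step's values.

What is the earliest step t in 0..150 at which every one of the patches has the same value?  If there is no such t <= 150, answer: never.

Simulating step by step:
t=0: [238, 39, 88, 200, 120, 50, 1, 6, 78, 146, 24, 197, 116]  (not all equal)
t=1: [84, 129, 187, 60, 146, 93, 78, 54, 142, 189, 69, 119, 145]  (not all equal)
t=2: [183, 192, 147, 151, 170, 187, 170, 145, 193, 146, 164, 186, 172]  (not all equal)
t=3: [145, 127, 180, 179, 169, 134, 168, 182, 127, 181, 166, 142, 162]  (not all equal)
t=4: [185, 195, 153, 151, 159, 193, 160, 151, 194, 151, 167, 186, 170]  (not all equal)
t=5: [141, 121, 177, 181, 177, 126, 177, 179, 125, 181, 163, 140, 161]  (not all equal)
t=6: [188, 197, 156, 148, 150, 195, 150, 154, 195, 149, 171, 188, 172]  (not all equal)
t=7: [137, 118, 175, 184, 185, 122, 185, 177, 122, 183, 159, 137, 158]  (not all equal)
t=8: [190, 197, 158, 143, 140, 196, 139, 155, 196, 145, 174, 189, 175]  (not all equal)
t=9: [133, 117, 174, 188, 191, 120, 191, 176, 121, 186, 156, 134, 154]  (not all equal)
t=10: [192, 197, 158, 137, 130, 196, 129, 155, 196, 139, 176, 191, 178]  (not all equal)
t=11: [130, 117, 174, 190, 195, 119, 195, 176, 120, 189, 154, 132, 151]  (not all equal)
t=12: [193, 197, 157, 133, 123, 196, 122, 154, 196, 135, 177, 192, 180]  (not all equal)
t=13: [128, 117, 174, 192, 196, 119, 196, 177, 119, 190, 152, 130, 149]  (not all equal)
t=14: [193, 197, 157, 130, 121, 196, 120, 153, 196, 133, 178, 193, 180]  (not all equal)
t=15: [128, 117, 174, 192, 196, 119, 196, 177, 119, 191, 152, 129, 149]  (not all equal)
t=16: [193, 197, 156, 130, 120, 196, 120, 153, 196, 132, 178, 193, 180]  (not all equal)
t=17: [128, 117, 175, 192, 196, 119, 196, 177, 119, 191, 152, 129, 149]  (not all equal)
t=18: [193, 197, 156, 130, 120, 196, 120, 153, 196, 132, 178, 193, 180]  (not all equal)

Answer: never
Key observation: The state at step 16 reappears at step 18 — the system is in a cycle of period 2 from step 16 on.  No step 0..18 is synchronized, and the cycle repeats forever, so no step up to 150 (or ever) has all patches equal.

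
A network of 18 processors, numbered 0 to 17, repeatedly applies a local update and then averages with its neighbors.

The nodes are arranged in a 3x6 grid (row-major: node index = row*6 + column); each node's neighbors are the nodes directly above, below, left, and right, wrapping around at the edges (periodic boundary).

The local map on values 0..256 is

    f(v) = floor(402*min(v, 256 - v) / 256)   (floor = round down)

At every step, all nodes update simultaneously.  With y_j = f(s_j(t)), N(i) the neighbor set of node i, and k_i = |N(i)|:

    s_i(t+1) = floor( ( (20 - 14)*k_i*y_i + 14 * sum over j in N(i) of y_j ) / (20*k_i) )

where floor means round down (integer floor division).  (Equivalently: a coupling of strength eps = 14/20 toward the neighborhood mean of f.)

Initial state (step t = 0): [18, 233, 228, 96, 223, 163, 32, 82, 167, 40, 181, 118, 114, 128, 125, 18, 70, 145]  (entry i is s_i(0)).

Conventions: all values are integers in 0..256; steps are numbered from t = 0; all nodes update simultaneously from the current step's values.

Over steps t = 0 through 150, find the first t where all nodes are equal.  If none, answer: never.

Simulating step by step:
t=0: [18, 233, 228, 96, 223, 163, 32, 82, 167, 40, 181, 118, 114, 128, 125, 18, 70, 145]  (not all equal)
t=1: [80, 80, 104, 77, 106, 120, 106, 112, 116, 94, 106, 140, 132, 154, 130, 98, 97, 160]  (not all equal)
t=2: [155, 146, 158, 146, 159, 165, 168, 163, 173, 152, 163, 171, 163, 168, 174, 153, 156, 170]  (not all equal)
t=3: [152, 155, 151, 161, 153, 143, 143, 144, 142, 155, 149, 138, 143, 145, 140, 156, 151, 141]  (not all equal)
t=4: [169, 165, 166, 156, 163, 173, 175, 172, 172, 161, 167, 178, 174, 173, 172, 161, 165, 177]  (not all equal)
t=5: [133, 136, 140, 149, 143, 131, 128, 132, 135, 145, 139, 127, 128, 132, 135, 146, 140, 128]  (not all equal)
t=6: [195, 189, 183, 173, 180, 193, 198, 193, 186, 176, 183, 196, 198, 193, 186, 176, 182, 196]  (not all equal)
t=7: [95, 102, 113, 123, 115, 99, 93, 99, 110, 121, 113, 97, 93, 99, 110, 121, 113, 98]  (not all equal)
t=8: [150, 159, 175, 186, 176, 157, 149, 157, 173, 185, 175, 156, 149, 157, 173, 185, 175, 156]  (not all equal)
t=9: [162, 151, 129, 115, 128, 152, 163, 152, 130, 116, 129, 153, 163, 152, 130, 116, 129, 153]  (not all equal)
t=10: [152, 166, 188, 187, 189, 166, 151, 166, 188, 187, 189, 165, 151, 166, 188, 187, 189, 165]  (not all equal)
t=11: [155, 138, 112, 107, 111, 138, 155, 138, 112, 107, 112, 139, 155, 138, 112, 107, 112, 139]  (not all equal)
t=12: [167, 178, 175, 170, 175, 177, 167, 178, 175, 170, 175, 177, 167, 178, 175, 170, 175, 177]  (not all equal)
t=13: [133, 125, 127, 132, 127, 127, 133, 125, 127, 132, 127, 127, 133, 125, 127, 132, 127, 127]  (not all equal)
t=14: [194, 196, 197, 195, 198, 197, 194, 196, 197, 195, 198, 197, 194, 196, 197, 195, 198, 197]  (not all equal)
t=15: [95, 94, 92, 93, 91, 92, 95, 94, 92, 93, 91, 92, 95, 94, 92, 93, 91, 92]  (not all equal)
t=16: [147, 146, 144, 144, 143, 144, 147, 146, 144, 144, 143, 144, 147, 146, 144, 144, 143, 144]  (not all equal)
t=17: [171, 172, 174, 175, 176, 174, 171, 172, 174, 175, 176, 174, 171, 172, 174, 175, 176, 174]  (not all equal)
t=18: [131, 130, 128, 126, 125, 128, 131, 130, 128, 126, 125, 128, 131, 130, 128, 126, 125, 128]  (not all equal)
t=19: [197, 197, 199, 197, 197, 199, 197, 197, 199, 197, 197, 199, 197, 197, 199, 197, 197, 199]  (not all equal)
t=20: [91, 91, 90, 91, 91, 90, 91, 91, 90, 91, 91, 90, 91, 91, 90, 91, 91, 90]  (not all equal)
t=21: [141, 141, 141, 141, 141, 141, 141, 141, 141, 141, 141, 141, 141, 141, 141, 141, 141, 141]  (all equal)

Answer: 21
Key observation: Synchronization is absorbing here: once all nodes are equal they stay equal, and step 21 is the first all-equal step.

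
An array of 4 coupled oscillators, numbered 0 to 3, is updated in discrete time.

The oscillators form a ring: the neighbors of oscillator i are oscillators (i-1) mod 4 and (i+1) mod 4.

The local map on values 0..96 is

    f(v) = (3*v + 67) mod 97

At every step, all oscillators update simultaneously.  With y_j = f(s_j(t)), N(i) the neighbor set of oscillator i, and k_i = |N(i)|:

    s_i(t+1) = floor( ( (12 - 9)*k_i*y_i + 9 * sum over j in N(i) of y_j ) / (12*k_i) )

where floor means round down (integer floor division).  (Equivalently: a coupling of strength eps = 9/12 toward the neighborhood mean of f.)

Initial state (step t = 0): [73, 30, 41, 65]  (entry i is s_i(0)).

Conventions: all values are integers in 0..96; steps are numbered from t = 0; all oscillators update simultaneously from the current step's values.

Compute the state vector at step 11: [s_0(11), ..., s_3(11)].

Answer: [45, 39, 45, 39]

Derivation:
t=0: [73, 30, 41, 65]
t=1: [71, 84, 71, 86]
t=2: [44, 71, 44, 73]
t=3: [68, 25, 68, 26]
t=4: [54, 69, 54, 69]
t=5: [68, 46, 68, 46]
t=6: [27, 60, 27, 60]
t=7: [52, 51, 52, 51]
t=8: [26, 28, 26, 28]
t=9: [52, 49, 52, 49]
t=10: [22, 26, 22, 26]
t=11: [45, 39, 45, 39]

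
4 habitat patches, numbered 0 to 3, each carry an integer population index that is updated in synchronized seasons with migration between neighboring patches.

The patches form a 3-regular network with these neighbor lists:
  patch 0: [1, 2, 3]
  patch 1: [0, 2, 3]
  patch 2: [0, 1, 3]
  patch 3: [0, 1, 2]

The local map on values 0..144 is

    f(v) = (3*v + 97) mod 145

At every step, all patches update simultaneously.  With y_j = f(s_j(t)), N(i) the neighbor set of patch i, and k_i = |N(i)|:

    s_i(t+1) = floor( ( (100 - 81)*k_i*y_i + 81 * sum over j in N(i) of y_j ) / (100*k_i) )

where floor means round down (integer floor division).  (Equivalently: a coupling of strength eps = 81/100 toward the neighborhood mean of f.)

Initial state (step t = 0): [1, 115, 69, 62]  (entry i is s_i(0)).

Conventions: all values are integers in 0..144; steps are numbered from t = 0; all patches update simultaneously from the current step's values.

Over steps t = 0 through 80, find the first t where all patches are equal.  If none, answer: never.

Simulating step by step:
t=0: [1, 115, 69, 62]  (not all equal)
t=1: [61, 69, 68, 58]  (not all equal)
t=2: [66, 76, 76, 67]  (not all equal)
t=3: [22, 19, 19, 21]  (not all equal)
t=4: [12, 13, 13, 12]  (not all equal)
t=5: [134, 134, 134, 134]  (all equal)

Answer: 5
Key observation: Synchronization is absorbing here: once all patches are equal they stay equal, and step 5 is the first all-equal step.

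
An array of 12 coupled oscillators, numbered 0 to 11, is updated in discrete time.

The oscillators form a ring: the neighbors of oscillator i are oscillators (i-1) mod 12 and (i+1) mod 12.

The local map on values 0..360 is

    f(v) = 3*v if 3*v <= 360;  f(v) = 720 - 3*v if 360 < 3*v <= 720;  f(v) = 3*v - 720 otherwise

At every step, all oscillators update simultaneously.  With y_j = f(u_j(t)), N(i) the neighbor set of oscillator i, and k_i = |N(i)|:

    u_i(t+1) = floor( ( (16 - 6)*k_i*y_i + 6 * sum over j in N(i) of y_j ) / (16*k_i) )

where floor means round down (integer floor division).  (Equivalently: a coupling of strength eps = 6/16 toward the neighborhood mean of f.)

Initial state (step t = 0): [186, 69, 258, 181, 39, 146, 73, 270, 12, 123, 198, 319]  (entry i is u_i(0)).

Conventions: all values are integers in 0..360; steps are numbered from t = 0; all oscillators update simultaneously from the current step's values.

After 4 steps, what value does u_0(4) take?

Simulating step by step:
t=0: [186, 69, 258, 181, 39, 146, 73, 270, 12, 123, 198, 319]
t=1: [184, 169, 105, 142, 159, 239, 206, 104, 105, 249, 189, 202]
t=2: [166, 223, 291, 288, 207, 66, 122, 273, 260, 104, 122, 131]
t=3: [209, 102, 132, 137, 126, 208, 276, 139, 114, 272, 341, 312]
t=4: [156, 269, 317, 318, 289, 144, 142, 273, 288, 180, 247, 209]

Answer: u_0(4) = 156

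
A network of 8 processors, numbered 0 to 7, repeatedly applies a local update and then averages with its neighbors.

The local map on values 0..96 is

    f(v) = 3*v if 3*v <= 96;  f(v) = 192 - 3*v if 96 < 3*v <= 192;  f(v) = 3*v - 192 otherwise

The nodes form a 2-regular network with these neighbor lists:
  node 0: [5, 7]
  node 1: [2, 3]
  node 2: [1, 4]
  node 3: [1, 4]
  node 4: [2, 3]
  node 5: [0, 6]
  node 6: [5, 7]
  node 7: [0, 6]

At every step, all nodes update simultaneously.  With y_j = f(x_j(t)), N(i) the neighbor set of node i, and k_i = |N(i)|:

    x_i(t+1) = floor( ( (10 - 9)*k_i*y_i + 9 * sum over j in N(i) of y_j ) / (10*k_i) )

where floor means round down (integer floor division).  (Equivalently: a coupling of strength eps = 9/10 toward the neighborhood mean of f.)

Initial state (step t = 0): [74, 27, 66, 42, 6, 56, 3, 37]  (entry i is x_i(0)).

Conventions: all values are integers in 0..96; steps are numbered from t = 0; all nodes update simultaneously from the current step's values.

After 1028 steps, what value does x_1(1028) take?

Simulating step by step:
t=0: [74, 27, 66, 42, 6, 56, 3, 37]
t=1: [50, 40, 45, 51, 34, 19, 48, 25]
t=2: [63, 50, 78, 76, 52, 46, 64, 48]
t=3: [46, 39, 39, 38, 38, 6, 45, 6]
t=4: [21, 76, 76, 76, 76, 51, 21, 51]
t=5: [41, 36, 36, 36, 36, 60, 41, 60]
t=6: [17, 84, 84, 84, 84, 63, 17, 63]
t=7: [7, 60, 60, 60, 60, 46, 7, 46]
t=8: [50, 12, 12, 12, 12, 24, 50, 24]
t=9: [69, 36, 36, 36, 36, 45, 69, 45]
t=10: [52, 84, 84, 84, 84, 19, 52, 19]
t=11: [54, 60, 60, 60, 60, 38, 54, 38]
t=12: [73, 12, 12, 12, 12, 34, 73, 34]
t=13: [83, 36, 36, 36, 36, 33, 83, 33]
t=14: [89, 84, 84, 84, 84, 60, 89, 60]
t=15: [18, 60, 60, 60, 60, 68, 18, 68]
t=16: [16, 12, 12, 12, 12, 49, 16, 49]
t=17: [45, 36, 36, 36, 36, 47, 45, 47]
t=18: [51, 84, 84, 84, 84, 56, 51, 56]
t=19: [25, 60, 60, 60, 60, 37, 25, 37]
t=20: [80, 12, 12, 12, 12, 75, 80, 75]
t=21: [34, 36, 36, 36, 36, 46, 34, 46]
t=22: [57, 84, 84, 84, 84, 86, 57, 86]
t=23: [61, 60, 60, 60, 60, 25, 61, 25]
t=24: [68, 12, 12, 12, 12, 15, 68, 15]
t=25: [41, 36, 36, 36, 36, 15, 41, 15]
t=26: [47, 84, 84, 84, 84, 66, 47, 66]
t=27: [10, 60, 60, 60, 60, 46, 10, 46]
t=28: [51, 12, 12, 12, 12, 32, 51, 32]
t=29: [90, 36, 36, 36, 36, 44, 90, 44]
t=30: [61, 84, 84, 84, 84, 76, 61, 76]
t=31: [33, 60, 60, 60, 60, 11, 33, 11]
t=32: [39, 12, 12, 12, 12, 87, 39, 87]
t=33: [69, 36, 36, 36, 36, 74, 69, 74]
t=34: [28, 84, 84, 84, 84, 16, 28, 16]
t=35: [51, 60, 60, 60, 60, 80, 51, 80]
t=36: [47, 12, 12, 12, 12, 39, 47, 39]
t=37: [72, 36, 36, 36, 36, 53, 72, 53]
t=38: [32, 84, 84, 84, 84, 24, 32, 24]
t=39: [74, 60, 60, 60, 60, 93, 74, 93]
t=40: [81, 12, 12, 12, 12, 35, 81, 35]
t=41: [83, 36, 36, 36, 36, 54, 83, 54]
t=42: [32, 84, 84, 84, 84, 54, 32, 54]
t=43: [36, 60, 60, 60, 60, 89, 36, 89]
t=44: [75, 12, 12, 12, 12, 83, 75, 83]
t=45: [54, 36, 36, 36, 36, 35, 54, 35]
t=46: [81, 84, 84, 84, 84, 35, 81, 35]
t=47: [83, 60, 60, 60, 60, 54, 83, 54]
t=48: [32, 12, 12, 12, 12, 54, 32, 54]
t=49: [36, 36, 36, 36, 36, 89, 36, 89]
t=50: [75, 84, 84, 84, 84, 83, 75, 83]
t=51: [54, 60, 60, 60, 60, 35, 54, 35]
t=52: [81, 12, 12, 12, 12, 35, 81, 35]

Answer: x_1(1028) = 12
Key observation: The state at step 40, [81, 12, 12, 12, 12, 35, 81, 35], reappears at step 52: the system is in a cycle of period 12 from step 40 on.  Therefore the state at step 1028 equals the state at step 40 + ((1028 - 40) mod 12) = 44, which is [75, 12, 12, 12, 12, 83, 75, 83].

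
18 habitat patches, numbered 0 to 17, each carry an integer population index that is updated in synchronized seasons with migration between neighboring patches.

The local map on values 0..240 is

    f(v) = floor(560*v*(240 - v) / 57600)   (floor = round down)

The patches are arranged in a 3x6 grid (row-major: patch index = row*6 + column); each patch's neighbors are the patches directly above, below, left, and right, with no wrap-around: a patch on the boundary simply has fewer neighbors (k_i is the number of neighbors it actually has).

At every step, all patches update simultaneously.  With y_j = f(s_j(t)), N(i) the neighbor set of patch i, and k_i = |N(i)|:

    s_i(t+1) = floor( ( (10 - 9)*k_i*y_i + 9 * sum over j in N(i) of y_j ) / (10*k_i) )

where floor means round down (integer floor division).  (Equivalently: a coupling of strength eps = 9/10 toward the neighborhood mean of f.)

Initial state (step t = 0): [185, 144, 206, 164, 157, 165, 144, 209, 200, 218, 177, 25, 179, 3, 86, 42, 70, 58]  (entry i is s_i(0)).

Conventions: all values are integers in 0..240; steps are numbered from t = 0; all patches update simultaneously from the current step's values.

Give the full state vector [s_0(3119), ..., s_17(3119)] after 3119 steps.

Answer: [137, 137, 137, 137, 137, 137, 137, 137, 137, 137, 137, 137, 137, 137, 137, 137, 137, 137]
Key observation: The state at step 5, [137, 137, 137, 137, 137, 137, 137, 137, 137, 137, 137, 137, 137, 137, 137, 137, 137, 137], reappears at step 6: the system is in a cycle of period 1 from step 5 on.  Therefore the state at step 3119 equals the state at step 5 + ((3119 - 5) mod 1) = 5, which is [137, 137, 137, 137, 137, 137, 137, 137, 137, 137, 137, 137, 137, 137, 137, 137, 137, 137].

Derivation:
t=0: [185, 144, 206, 164, 157, 165, 144, 209, 200, 218, 177, 25, 179, 3, 86, 42, 70, 58]
t=1: [130, 81, 106, 84, 117, 92, 93, 85, 76, 91, 87, 104, 73, 89, 61, 94, 98, 85]
t=2: [129, 134, 125, 135, 130, 137, 128, 127, 125, 127, 134, 130, 129, 118, 125, 124, 130, 135]
t=3: [138, 138, 138, 138, 137, 138, 139, 138, 139, 138, 138, 137, 139, 139, 139, 139, 138, 138]
t=4: [136, 136, 136, 136, 136, 136, 136, 136, 136, 136, 136, 136, 136, 136, 136, 136, 136, 136]
t=5: [137, 137, 137, 137, 137, 137, 137, 137, 137, 137, 137, 137, 137, 137, 137, 137, 137, 137]
t=6: [137, 137, 137, 137, 137, 137, 137, 137, 137, 137, 137, 137, 137, 137, 137, 137, 137, 137]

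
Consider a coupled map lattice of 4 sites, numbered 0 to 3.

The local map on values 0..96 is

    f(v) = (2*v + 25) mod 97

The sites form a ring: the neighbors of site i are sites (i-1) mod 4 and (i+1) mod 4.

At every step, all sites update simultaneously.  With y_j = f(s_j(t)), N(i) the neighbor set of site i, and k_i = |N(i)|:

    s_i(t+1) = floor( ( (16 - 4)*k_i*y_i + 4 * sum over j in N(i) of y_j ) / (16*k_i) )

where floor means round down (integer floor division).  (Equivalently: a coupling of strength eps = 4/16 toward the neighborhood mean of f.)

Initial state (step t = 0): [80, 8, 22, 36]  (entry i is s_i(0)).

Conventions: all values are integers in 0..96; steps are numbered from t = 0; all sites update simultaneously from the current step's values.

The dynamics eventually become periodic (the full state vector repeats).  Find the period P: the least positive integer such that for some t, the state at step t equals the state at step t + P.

Answer: 22
Key observation: The state at step 34, [56, 21, 64, 42], reappears at step 56 — and no state repeats earlier — so the cycle the system enters has period 22.

Derivation:
t=0: [80, 8, 22, 36]
t=1: [71, 50, 56, 19]
t=2: [63, 34, 41, 61]
t=3: [58, 77, 25, 45]
t=4: [45, 76, 68, 28]
t=5: [33, 70, 68, 71]
t=6: [85, 70, 65, 71]
t=7: [18, 58, 60, 59]
t=8: [57, 46, 47, 48]
t=9: [37, 23, 22, 26]
t=10: [20, 62, 70, 66]
t=11: [62, 55, 65, 61]
t=12: [50, 42, 54, 51]
t=13: [26, 17, 32, 30]
t=14: [75, 65, 84, 84]
t=15: [77, 65, 91, 93]
t=16: [70, 55, 19, 24]
t=17: [64, 44, 61, 71]
t=18: [52, 25, 48, 65]
t=19: [40, 63, 34, 50]
t=20: [16, 53, 80, 33]
t=21: [58, 43, 81, 86]
t=22: [35, 27, 69, 19]
t=23: [89, 79, 67, 67]
t=24: [25, 73, 65, 55]
t=25: [70, 72, 57, 45]
t=26: [62, 67, 42, 27]
t=27: [56, 54, 26, 67]
t=28: [42, 41, 70, 61]
t=29: [16, 17, 58, 47]
t=30: [52, 56, 43, 29]
t=31: [39, 35, 25, 68]
t=32: [24, 81, 76, 58]
t=33: [71, 86, 76, 52]
t=34: [56, 21, 64, 42]
t=35: [39, 62, 51, 21]
t=36: [19, 43, 37, 54]
t=37: [53, 18, 7, 35]
t=38: [45, 54, 48, 80]
t=39: [29, 32, 33, 71]
t=40: [82, 88, 88, 74]
t=41: [79, 17, 15, 69]
t=42: [80, 61, 56, 67]
t=43: [80, 53, 44, 62]
t=44: [76, 38, 22, 52]
t=45: [64, 21, 56, 42]
t=46: [51, 62, 39, 21]
t=47: [37, 43, 19, 54]
t=48: [7, 18, 53, 35]
t=49: [48, 54, 45, 80]
t=50: [33, 32, 29, 71]
t=51: [88, 88, 82, 74]
t=52: [15, 17, 79, 69]
t=53: [56, 61, 80, 67]
t=54: [44, 53, 80, 62]
t=55: [22, 38, 76, 52]
t=56: [56, 21, 64, 42]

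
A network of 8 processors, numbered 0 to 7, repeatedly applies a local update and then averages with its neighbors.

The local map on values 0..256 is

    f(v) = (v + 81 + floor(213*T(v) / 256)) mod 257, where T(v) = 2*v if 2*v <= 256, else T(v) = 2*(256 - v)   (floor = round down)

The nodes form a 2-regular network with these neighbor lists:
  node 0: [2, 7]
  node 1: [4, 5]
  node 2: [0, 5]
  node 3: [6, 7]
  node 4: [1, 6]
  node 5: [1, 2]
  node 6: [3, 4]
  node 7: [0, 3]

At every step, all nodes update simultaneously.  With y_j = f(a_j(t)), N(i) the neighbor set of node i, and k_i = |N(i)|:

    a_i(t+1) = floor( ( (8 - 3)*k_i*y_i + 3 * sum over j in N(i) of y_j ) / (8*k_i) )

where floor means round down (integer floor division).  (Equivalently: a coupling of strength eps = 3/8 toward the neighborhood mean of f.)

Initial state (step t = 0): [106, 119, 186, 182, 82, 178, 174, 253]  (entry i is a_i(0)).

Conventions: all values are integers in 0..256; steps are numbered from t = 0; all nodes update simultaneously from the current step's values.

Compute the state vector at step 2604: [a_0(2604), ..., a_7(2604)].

Simulating step by step:
t=0: [106, 119, 186, 182, 82, 178, 174, 253]
t=1: [105, 120, 123, 120, 77, 131, 115, 94]
t=2: [106, 125, 144, 127, 69, 157, 113, 92]
t=3: [108, 126, 143, 137, 57, 148, 109, 93]
t=4: [111, 171, 146, 134, 196, 153, 144, 95]
t=5: [117, 135, 145, 143, 128, 146, 148, 100]
t=6: [129, 159, 149, 142, 161, 154, 154, 110]
t=7: [152, 144, 152, 146, 143, 147, 147, 132]
t=8: [151, 153, 149, 154, 154, 151, 152, 157]
t=9: [148, 148, 150, 147, 147, 149, 148, 146]
t=10: [151, 151, 150, 152, 151, 150, 151, 152]
t=11: [149, 149, 149, 149, 149, 149, 149, 149]
t=12: [151, 151, 151, 151, 151, 151, 151, 151]
t=13: [149, 149, 149, 149, 149, 149, 149, 149]

Answer: [151, 151, 151, 151, 151, 151, 151, 151]
Key observation: The state at step 11, [149, 149, 149, 149, 149, 149, 149, 149], reappears at step 13: the system is in a cycle of period 2 from step 11 on.  Therefore the state at step 2604 equals the state at step 11 + ((2604 - 11) mod 2) = 12, which is [151, 151, 151, 151, 151, 151, 151, 151].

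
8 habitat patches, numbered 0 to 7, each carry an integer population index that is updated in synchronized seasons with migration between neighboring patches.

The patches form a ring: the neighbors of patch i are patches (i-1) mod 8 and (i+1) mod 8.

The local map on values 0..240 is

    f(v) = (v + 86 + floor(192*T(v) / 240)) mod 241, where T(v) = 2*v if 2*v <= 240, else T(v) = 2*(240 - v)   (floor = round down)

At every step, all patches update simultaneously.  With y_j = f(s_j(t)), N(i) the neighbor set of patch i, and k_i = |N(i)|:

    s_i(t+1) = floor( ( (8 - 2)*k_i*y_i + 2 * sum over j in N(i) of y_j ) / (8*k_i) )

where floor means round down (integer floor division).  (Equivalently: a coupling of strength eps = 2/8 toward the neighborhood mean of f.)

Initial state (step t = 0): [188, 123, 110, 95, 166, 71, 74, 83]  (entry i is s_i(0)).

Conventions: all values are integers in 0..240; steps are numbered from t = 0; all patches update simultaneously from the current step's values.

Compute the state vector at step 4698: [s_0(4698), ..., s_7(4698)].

Simulating step by step:
t=0: [188, 123, 110, 95, 166, 71, 74, 83]
t=1: [113, 147, 129, 101, 111, 42, 38, 64]
t=2: [122, 141, 144, 115, 137, 185, 163, 48]
t=3: [160, 145, 142, 144, 142, 123, 139, 193]
t=4: [131, 141, 142, 142, 144, 152, 142, 119]
t=5: [149, 144, 143, 142, 141, 138, 143, 152]
t=6: [139, 141, 142, 143, 144, 145, 142, 138]
t=7: [145, 144, 143, 142, 142, 142, 143, 145]
t=8: [142, 142, 142, 143, 143, 143, 142, 142]
t=9: [143, 143, 143, 143, 143, 143, 143, 143]
t=10: [143, 143, 143, 143, 143, 143, 143, 143]

Answer: [143, 143, 143, 143, 143, 143, 143, 143]
Key observation: The state at step 9, [143, 143, 143, 143, 143, 143, 143, 143], reappears at step 10: the system is in a cycle of period 1 from step 9 on.  Therefore the state at step 4698 equals the state at step 9 + ((4698 - 9) mod 1) = 9, which is [143, 143, 143, 143, 143, 143, 143, 143].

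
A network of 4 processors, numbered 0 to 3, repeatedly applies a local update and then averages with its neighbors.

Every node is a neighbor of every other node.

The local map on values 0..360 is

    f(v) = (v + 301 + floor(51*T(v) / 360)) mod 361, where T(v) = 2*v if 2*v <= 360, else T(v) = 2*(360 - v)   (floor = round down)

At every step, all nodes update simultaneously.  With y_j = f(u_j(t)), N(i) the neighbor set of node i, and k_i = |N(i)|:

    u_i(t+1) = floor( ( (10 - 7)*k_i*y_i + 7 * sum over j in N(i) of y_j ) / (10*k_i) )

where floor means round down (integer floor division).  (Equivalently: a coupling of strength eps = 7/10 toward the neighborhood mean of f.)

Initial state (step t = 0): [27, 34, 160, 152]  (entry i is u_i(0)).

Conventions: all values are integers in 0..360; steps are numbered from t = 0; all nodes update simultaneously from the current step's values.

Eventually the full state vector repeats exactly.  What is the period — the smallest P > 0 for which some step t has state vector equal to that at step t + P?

Answer: 13
Key observation: The state at step 16, [196, 196, 196, 196], reappears at step 29 — and no state repeats earlier — so the cycle the system enters has period 13.

Derivation:
t=0: [27, 34, 160, 152]
t=1: [246, 246, 233, 232]
t=2: [213, 213, 212, 212]
t=3: [193, 193, 193, 193]
t=4: [180, 180, 180, 180]
t=5: [171, 171, 171, 171]
t=6: [159, 159, 159, 159]
t=7: [144, 144, 144, 144]
t=8: [124, 124, 124, 124]
t=9: [99, 99, 99, 99]
t=10: [67, 67, 67, 67]
t=11: [25, 25, 25, 25]
t=12: [333, 333, 333, 333]
t=13: [280, 280, 280, 280]
t=14: [242, 242, 242, 242]
t=15: [215, 215, 215, 215]
t=16: [196, 196, 196, 196]
t=17: [182, 182, 182, 182]
t=18: [172, 172, 172, 172]
t=19: [160, 160, 160, 160]
t=20: [145, 145, 145, 145]
t=21: [126, 126, 126, 126]
t=22: [101, 101, 101, 101]
t=23: [69, 69, 69, 69]
t=24: [28, 28, 28, 28]
t=25: [336, 336, 336, 336]
t=26: [282, 282, 282, 282]
t=27: [244, 244, 244, 244]
t=28: [216, 216, 216, 216]
t=29: [196, 196, 196, 196]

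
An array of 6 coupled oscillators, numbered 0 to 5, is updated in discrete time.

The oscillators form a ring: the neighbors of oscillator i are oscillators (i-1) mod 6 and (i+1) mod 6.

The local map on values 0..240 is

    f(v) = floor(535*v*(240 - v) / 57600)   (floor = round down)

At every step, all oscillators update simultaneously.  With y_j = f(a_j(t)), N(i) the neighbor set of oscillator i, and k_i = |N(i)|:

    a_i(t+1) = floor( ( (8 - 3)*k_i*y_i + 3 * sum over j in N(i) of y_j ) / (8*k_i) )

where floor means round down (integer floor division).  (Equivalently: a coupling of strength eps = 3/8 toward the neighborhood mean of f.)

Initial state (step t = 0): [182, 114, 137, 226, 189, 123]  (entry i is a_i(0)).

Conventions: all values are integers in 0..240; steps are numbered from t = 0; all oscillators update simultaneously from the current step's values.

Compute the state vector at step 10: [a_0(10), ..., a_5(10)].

Simulating step by step:
t=0: [182, 114, 137, 226, 189, 123]
t=1: [111, 126, 112, 59, 86, 118]
t=2: [132, 132, 126, 109, 120, 130]
t=3: [132, 132, 132, 132, 132, 132]
t=4: [132, 132, 132, 132, 132, 132]
t=5: [132, 132, 132, 132, 132, 132]
t=6: [132, 132, 132, 132, 132, 132]
t=7: [132, 132, 132, 132, 132, 132]
t=8: [132, 132, 132, 132, 132, 132]
t=9: [132, 132, 132, 132, 132, 132]
t=10: [132, 132, 132, 132, 132, 132]

Answer: [132, 132, 132, 132, 132, 132]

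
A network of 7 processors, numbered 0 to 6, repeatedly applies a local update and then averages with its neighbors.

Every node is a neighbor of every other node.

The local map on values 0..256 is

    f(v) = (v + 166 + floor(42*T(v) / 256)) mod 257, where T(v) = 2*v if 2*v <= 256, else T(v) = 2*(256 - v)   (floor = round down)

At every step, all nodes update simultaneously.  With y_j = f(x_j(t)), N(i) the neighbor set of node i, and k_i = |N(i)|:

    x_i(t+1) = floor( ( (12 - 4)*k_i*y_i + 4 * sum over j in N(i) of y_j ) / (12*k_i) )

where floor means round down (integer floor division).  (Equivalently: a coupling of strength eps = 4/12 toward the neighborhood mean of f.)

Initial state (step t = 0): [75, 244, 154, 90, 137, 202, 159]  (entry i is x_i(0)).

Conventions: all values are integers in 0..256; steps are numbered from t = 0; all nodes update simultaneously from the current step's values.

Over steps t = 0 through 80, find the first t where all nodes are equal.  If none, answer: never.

Answer: 23
Key observation: Synchronization is absorbing here: once all nodes are equal they stay equal, and step 23 is the first all-equal step.

Derivation:
t=0: [75, 244, 154, 90, 137, 202, 159]  (not all equal)
t=1: [38, 128, 92, 50, 85, 111, 93]  (not all equal)
t=2: [169, 85, 56, 178, 49, 71, 56]  (not all equal)
t=3: [117, 65, 199, 121, 194, 54, 199]  (not all equal)
t=4: [94, 209, 132, 97, 130, 200, 132]  (not all equal)
t=5: [51, 113, 81, 54, 80, 109, 81]  (not all equal)
t=6: [177, 71, 44, 179, 44, 67, 44]  (not all equal)
t=7: [131, 65, 200, 133, 200, 219, 200]  (not all equal)
t=8: [101, 206, 129, 102, 129, 137, 129]  (not all equal)
t=9: [56, 110, 78, 56, 78, 81, 78]  (not all equal)
t=10: [179, 66, 39, 179, 39, 42, 39]  (not all equal)
t=11: [144, 229, 207, 144, 207, 210, 207]  (not all equal)
t=12: [101, 136, 128, 101, 128, 129, 128]  (not all equal)
t=13: [53, 78, 75, 53, 75, 75, 75]  (not all equal)
t=14: [172, 36, 33, 172, 33, 33, 33]  (not all equal)
t=15: [136, 200, 198, 136, 198, 198, 198]  (not all equal)
t=16: [95, 122, 121, 95, 121, 121, 121]  (not all equal)
t=17: [44, 66, 65, 44, 65, 65, 65]  (not all equal)
t=18: [231, 249, 248, 231, 248, 248, 248]  (not all equal)
t=19: [151, 158, 157, 151, 157, 157, 157]  (not all equal)
t=20: [95, 98, 97, 95, 97, 97, 97]  (not all equal)
t=21: [35, 38, 36, 35, 36, 36, 36]  (not all equal)
t=22: [212, 214, 213, 212, 213, 213, 213]  (not all equal)
t=23: [135, 135, 135, 135, 135, 135, 135]  (all equal)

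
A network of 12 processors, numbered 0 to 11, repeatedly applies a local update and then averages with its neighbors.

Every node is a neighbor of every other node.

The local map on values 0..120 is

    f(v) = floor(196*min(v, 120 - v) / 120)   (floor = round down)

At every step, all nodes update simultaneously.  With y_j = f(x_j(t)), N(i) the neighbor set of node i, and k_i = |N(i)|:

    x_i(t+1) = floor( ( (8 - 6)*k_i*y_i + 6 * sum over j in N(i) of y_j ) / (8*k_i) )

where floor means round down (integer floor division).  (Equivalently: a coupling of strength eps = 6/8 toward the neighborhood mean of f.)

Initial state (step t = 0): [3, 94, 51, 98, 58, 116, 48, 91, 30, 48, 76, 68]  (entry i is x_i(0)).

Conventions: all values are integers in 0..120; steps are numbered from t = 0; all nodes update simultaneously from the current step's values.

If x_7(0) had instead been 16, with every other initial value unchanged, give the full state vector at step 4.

Answer: [87, 87, 86, 87, 86, 87, 86, 87, 87, 86, 86, 86]
Key observation: This trace re-runs the system from the modified initial state.

Derivation:
t=0: [3, 94, 51, 98, 58, 116, 48, 16, 30, 48, 76, 68]
t=1: [45, 51, 59, 50, 61, 45, 58, 49, 53, 58, 57, 59]
t=2: [84, 86, 88, 85, 88, 84, 88, 85, 86, 88, 88, 88]
t=3: [55, 54, 53, 54, 53, 55, 53, 54, 54, 53, 53, 53]
t=4: [87, 87, 86, 87, 86, 87, 86, 87, 87, 86, 86, 86]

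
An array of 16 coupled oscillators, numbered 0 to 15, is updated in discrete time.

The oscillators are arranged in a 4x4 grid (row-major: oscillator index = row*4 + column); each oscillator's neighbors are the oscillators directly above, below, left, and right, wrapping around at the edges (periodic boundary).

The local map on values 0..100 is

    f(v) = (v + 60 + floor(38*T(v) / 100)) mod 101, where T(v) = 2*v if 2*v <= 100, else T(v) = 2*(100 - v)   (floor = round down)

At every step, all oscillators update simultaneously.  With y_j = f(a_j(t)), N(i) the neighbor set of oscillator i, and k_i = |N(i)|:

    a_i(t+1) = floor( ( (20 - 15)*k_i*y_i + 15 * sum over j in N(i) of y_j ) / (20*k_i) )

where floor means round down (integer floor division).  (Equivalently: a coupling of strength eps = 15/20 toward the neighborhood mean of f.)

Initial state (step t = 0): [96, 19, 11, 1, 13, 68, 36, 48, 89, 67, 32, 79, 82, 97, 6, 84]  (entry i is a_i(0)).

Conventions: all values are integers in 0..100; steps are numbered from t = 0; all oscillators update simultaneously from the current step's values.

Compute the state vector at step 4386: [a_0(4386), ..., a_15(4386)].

Answer: [47, 47, 47, 47, 47, 47, 47, 47, 47, 47, 47, 47, 47, 47, 47, 47]
Key observation: The state at step 12, [47, 47, 47, 47, 47, 47, 47, 47, 47, 47, 47, 47, 47, 47, 47, 47], reappears at step 18: the system is in a cycle of period 6 from step 12 on.  Therefore the state at step 4386 equals the state at step 12 + ((4386 - 12) mod 6) = 12, which is [47, 47, 47, 47, 47, 47, 47, 47, 47, 47, 47, 47, 47, 47, 47, 47].

Derivation:
t=0: [96, 19, 11, 1, 13, 68, 36, 48, 89, 67, 32, 79, 82, 97, 6, 84]
t=1: [68, 69, 65, 59, 59, 59, 40, 51, 59, 46, 40, 44, 56, 64, 56, 58]
t=2: [49, 50, 45, 49, 49, 43, 40, 42, 44, 42, 35, 41, 49, 47, 45, 45]
t=3: [45, 41, 39, 39, 38, 37, 30, 36, 37, 32, 29, 31, 41, 40, 35, 39]
t=4: [30, 29, 23, 28, 26, 21, 18, 19, 21, 20, 13, 18, 29, 25, 22, 23]
t=5: [8, 41, 63, 59, 56, 61, 92, 59, 61, 75, 90, 92, 41, 40, 77, 63]
t=6: [48, 45, 48, 54, 53, 47, 52, 51, 47, 47, 55, 52, 45, 38, 47, 48]
t=7: [42, 38, 43, 44, 44, 42, 45, 47, 42, 39, 45, 45, 38, 35, 40, 43]
t=8: [30, 28, 32, 35, 34, 31, 36, 38, 31, 29, 34, 36, 28, 24, 30, 32]
t=9: [12, 9, 15, 17, 16, 14, 18, 21, 14, 10, 16, 18, 9, 7, 11, 15]
t=10: [81, 79, 84, 87, 86, 83, 89, 91, 83, 80, 85, 89, 79, 75, 82, 84]
t=11: [54, 53, 54, 55, 54, 54, 55, 55, 54, 54, 55, 55, 53, 53, 54, 54]
t=12: [47, 47, 47, 47, 47, 47, 47, 47, 47, 47, 47, 47, 47, 47, 47, 47]
t=13: [41, 41, 41, 41, 41, 41, 41, 41, 41, 41, 41, 41, 41, 41, 41, 41]
t=14: [31, 31, 31, 31, 31, 31, 31, 31, 31, 31, 31, 31, 31, 31, 31, 31]
t=15: [13, 13, 13, 13, 13, 13, 13, 13, 13, 13, 13, 13, 13, 13, 13, 13]
t=16: [82, 82, 82, 82, 82, 82, 82, 82, 82, 82, 82, 82, 82, 82, 82, 82]
t=17: [54, 54, 54, 54, 54, 54, 54, 54, 54, 54, 54, 54, 54, 54, 54, 54]
t=18: [47, 47, 47, 47, 47, 47, 47, 47, 47, 47, 47, 47, 47, 47, 47, 47]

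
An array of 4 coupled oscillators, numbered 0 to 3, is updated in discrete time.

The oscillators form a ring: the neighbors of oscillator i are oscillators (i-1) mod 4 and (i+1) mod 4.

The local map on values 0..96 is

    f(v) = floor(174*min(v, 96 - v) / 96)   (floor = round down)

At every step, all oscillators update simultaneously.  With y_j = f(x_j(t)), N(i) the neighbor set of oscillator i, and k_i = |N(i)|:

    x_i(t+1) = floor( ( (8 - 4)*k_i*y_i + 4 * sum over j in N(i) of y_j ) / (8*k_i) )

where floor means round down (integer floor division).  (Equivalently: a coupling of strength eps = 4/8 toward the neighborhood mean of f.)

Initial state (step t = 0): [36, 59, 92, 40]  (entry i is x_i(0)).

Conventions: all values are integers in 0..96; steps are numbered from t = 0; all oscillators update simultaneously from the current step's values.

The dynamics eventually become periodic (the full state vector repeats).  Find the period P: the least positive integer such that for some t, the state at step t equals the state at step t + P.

Answer: 16
Key observation: The state at step 13, [52, 52, 52, 52], reappears at step 29 — and no state repeats earlier — so the cycle the system enters has period 16.

Derivation:
t=0: [36, 59, 92, 40]
t=1: [67, 51, 38, 54]
t=2: [65, 70, 73, 68]
t=3: [52, 47, 44, 49]
t=4: [82, 82, 82, 82]
t=5: [25, 25, 25, 25]
t=6: [45, 45, 45, 45]
t=7: [81, 81, 81, 81]
t=8: [27, 27, 27, 27]
t=9: [48, 48, 48, 48]
t=10: [87, 87, 87, 87]
t=11: [16, 16, 16, 16]
t=12: [29, 29, 29, 29]
t=13: [52, 52, 52, 52]
t=14: [79, 79, 79, 79]
t=15: [30, 30, 30, 30]
t=16: [54, 54, 54, 54]
t=17: [76, 76, 76, 76]
t=18: [36, 36, 36, 36]
t=19: [65, 65, 65, 65]
t=20: [56, 56, 56, 56]
t=21: [72, 72, 72, 72]
t=22: [43, 43, 43, 43]
t=23: [77, 77, 77, 77]
t=24: [34, 34, 34, 34]
t=25: [61, 61, 61, 61]
t=26: [63, 63, 63, 63]
t=27: [59, 59, 59, 59]
t=28: [67, 67, 67, 67]
t=29: [52, 52, 52, 52]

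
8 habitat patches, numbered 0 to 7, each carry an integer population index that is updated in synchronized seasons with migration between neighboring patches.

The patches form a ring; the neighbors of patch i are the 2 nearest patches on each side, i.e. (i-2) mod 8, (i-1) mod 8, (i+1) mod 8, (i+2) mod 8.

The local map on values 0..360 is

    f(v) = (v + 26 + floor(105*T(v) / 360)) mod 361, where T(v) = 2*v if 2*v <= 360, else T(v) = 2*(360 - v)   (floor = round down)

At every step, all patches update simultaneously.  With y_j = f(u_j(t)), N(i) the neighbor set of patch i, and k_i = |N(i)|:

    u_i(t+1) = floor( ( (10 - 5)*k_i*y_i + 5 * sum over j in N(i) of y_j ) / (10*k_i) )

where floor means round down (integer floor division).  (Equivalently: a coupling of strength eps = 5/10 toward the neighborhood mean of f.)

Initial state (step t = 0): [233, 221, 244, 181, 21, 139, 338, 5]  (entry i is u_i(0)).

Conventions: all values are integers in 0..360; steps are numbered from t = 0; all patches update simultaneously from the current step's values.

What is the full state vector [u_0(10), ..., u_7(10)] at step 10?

Answer: [39, 39, 39, 37, 37, 36, 36, 38]

Derivation:
t=0: [233, 221, 244, 181, 21, 139, 338, 5]
t=1: [255, 290, 297, 276, 143, 175, 91, 131]
t=2: [310, 338, 342, 334, 273, 277, 226, 262]
t=3: [90, 55, 56, 98, 263, 305, 296, 260]
t=4: [200, 157, 157, 162, 254, 154, 286, 252]
t=5: [315, 289, 289, 285, 318, 299, 336, 322]
t=6: [95, 268, 268, 311, 139, 228, 55, 96]
t=7: [211, 261, 270, 160, 222, 233, 172, 209]
t=8: [325, 331, 333, 308, 321, 320, 312, 323]
t=9: [9, 10, 10, 6, 7, 7, 6, 8]
t=10: [39, 39, 39, 37, 37, 36, 36, 38]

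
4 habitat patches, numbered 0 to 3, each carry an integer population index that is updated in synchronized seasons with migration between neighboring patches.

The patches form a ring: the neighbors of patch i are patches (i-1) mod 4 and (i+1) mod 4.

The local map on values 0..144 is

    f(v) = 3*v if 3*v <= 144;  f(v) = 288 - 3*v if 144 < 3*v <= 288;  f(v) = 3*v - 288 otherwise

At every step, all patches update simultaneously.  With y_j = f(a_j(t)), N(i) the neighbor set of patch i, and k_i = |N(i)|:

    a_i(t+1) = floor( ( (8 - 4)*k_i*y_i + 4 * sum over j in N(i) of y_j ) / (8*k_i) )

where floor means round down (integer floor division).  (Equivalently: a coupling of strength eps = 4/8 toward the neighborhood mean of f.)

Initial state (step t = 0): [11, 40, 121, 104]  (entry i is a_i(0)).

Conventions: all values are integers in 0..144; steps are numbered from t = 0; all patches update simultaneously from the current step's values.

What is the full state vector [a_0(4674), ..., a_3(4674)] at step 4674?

Answer: [81, 81, 81, 81]
Key observation: The state at step 36, [135, 135, 135, 135], reappears at step 44: the system is in a cycle of period 8 from step 36 on.  Therefore the state at step 4674 equals the state at step 36 + ((4674 - 36) mod 8) = 42, which is [81, 81, 81, 81].

Derivation:
t=0: [11, 40, 121, 104]
t=1: [52, 87, 73, 39]
t=2: [102, 63, 70, 108]
t=3: [42, 73, 72, 42]
t=4: [111, 84, 84, 112]
t=5: [43, 38, 39, 44]
t=6: [126, 118, 120, 127]
t=7: [84, 73, 75, 87]
t=8: [42, 59, 55, 38]
t=9: [119, 117, 117, 119]
t=10: [67, 64, 64, 67]
t=11: [89, 93, 93, 89]
t=12: [18, 12, 12, 18]
t=13: [49, 40, 40, 49]
t=14: [135, 125, 125, 135]
t=15: [109, 94, 94, 109]
t=16: [30, 14, 14, 30]
t=17: [78, 54, 54, 78]
t=18: [72, 108, 108, 72]
t=19: [63, 45, 45, 63]
t=20: [108, 126, 126, 108]
t=21: [49, 76, 76, 49]
t=22: [120, 80, 80, 120]
t=23: [66, 54, 54, 66]
t=24: [99, 117, 117, 99]
t=25: [22, 49, 49, 22]
t=26: [84, 122, 122, 84]
t=27: [46, 67, 67, 46]
t=28: [125, 99, 99, 125]
t=29: [67, 28, 28, 67]
t=30: [86, 84, 84, 86]
t=31: [31, 34, 34, 31]
t=32: [95, 99, 99, 95]
t=33: [4, 7, 7, 4]
t=34: [14, 18, 18, 14]
t=35: [45, 51, 51, 45]
t=36: [135, 135, 135, 135]
t=37: [117, 117, 117, 117]
t=38: [63, 63, 63, 63]
t=39: [99, 99, 99, 99]
t=40: [9, 9, 9, 9]
t=41: [27, 27, 27, 27]
t=42: [81, 81, 81, 81]
t=43: [45, 45, 45, 45]
t=44: [135, 135, 135, 135]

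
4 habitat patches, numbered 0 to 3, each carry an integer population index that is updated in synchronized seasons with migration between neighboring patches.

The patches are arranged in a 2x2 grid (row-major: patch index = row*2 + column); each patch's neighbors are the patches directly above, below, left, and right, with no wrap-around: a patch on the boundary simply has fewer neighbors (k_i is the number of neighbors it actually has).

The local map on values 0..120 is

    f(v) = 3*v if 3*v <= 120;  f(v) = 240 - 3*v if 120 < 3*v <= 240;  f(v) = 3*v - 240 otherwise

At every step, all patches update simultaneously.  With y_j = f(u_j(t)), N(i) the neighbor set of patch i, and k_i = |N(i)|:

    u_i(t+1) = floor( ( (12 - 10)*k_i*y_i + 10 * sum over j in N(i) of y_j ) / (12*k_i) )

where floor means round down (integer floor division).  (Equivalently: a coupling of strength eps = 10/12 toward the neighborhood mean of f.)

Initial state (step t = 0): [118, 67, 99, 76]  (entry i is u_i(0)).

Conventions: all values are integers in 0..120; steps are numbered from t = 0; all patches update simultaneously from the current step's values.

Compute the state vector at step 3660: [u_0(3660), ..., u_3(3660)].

Simulating step by step:
t=0: [118, 67, 99, 76]
t=1: [59, 59, 62, 42]
t=2: [59, 84, 82, 67]
t=3: [18, 44, 43, 14]
t=4: [100, 58, 58, 98]
t=5: [65, 58, 58, 64]
t=6: [62, 49, 49, 63]
t=7: [86, 59, 59, 86]
t=8: [55, 25, 25, 55]
t=9: [75, 75, 75, 75]
t=10: [15, 15, 15, 15]
t=11: [45, 45, 45, 45]
t=12: [105, 105, 105, 105]
t=13: [75, 75, 75, 75]

Answer: [105, 105, 105, 105]
Key observation: The state at step 9, [75, 75, 75, 75], reappears at step 13: the system is in a cycle of period 4 from step 9 on.  Therefore the state at step 3660 equals the state at step 9 + ((3660 - 9) mod 4) = 12, which is [105, 105, 105, 105].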